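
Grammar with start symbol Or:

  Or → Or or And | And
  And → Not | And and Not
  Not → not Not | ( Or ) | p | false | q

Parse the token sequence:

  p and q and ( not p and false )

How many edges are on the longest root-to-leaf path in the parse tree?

[Or [And [And [And [Not p]] and [Not q]] and [Not ( [Or [And [And [Not not [Not p]]] and [Not false]]] )]]]

8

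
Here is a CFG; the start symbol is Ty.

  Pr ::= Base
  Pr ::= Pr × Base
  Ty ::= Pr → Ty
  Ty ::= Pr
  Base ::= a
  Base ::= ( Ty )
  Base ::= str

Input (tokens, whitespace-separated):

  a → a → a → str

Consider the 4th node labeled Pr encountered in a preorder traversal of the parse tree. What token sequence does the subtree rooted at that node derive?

[Ty [Pr [Base a]] → [Ty [Pr [Base a]] → [Ty [Pr [Base a]] → [Ty [Pr [Base str]]]]]]

str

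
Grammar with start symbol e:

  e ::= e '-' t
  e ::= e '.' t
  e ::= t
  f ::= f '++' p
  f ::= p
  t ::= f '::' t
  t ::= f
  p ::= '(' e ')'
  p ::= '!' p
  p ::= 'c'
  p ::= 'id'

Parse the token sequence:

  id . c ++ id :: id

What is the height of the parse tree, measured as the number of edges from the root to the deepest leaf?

5

[e [e [t [f [p id]]]] . [t [f [f [p c]] ++ [p id]] :: [t [f [p id]]]]]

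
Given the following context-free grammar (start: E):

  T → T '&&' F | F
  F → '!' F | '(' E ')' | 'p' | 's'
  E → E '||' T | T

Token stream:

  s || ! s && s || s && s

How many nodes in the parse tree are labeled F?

6

[E [E [E [T [F s]]] || [T [T [F ! [F s]]] && [F s]]] || [T [T [F s]] && [F s]]]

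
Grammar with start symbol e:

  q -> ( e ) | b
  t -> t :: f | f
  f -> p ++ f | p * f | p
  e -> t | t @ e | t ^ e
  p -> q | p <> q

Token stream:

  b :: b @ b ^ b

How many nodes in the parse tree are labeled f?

[e [t [t [f [p [q b]]]] :: [f [p [q b]]]] @ [e [t [f [p [q b]]]] ^ [e [t [f [p [q b]]]]]]]

4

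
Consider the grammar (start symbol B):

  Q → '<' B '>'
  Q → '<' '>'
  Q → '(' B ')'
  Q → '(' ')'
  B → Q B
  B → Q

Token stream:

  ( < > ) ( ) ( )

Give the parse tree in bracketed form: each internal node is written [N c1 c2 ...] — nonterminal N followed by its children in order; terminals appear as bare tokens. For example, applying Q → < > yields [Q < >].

[B [Q ( [B [Q < >]] )] [B [Q ( )] [B [Q ( )]]]]

B
Q B
( B ) B
( Q ) B
( < > ) B
( < > ) Q B
( < > ) ( ) B
( < > ) ( ) Q
( < > ) ( ) ( )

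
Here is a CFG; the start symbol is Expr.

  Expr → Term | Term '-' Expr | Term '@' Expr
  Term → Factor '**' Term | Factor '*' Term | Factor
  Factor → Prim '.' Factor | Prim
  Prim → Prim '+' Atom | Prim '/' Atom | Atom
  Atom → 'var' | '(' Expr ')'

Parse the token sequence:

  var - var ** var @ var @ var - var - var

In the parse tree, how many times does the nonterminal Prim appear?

[Expr [Term [Factor [Prim [Atom var]]]] - [Expr [Term [Factor [Prim [Atom var]]] ** [Term [Factor [Prim [Atom var]]]]] @ [Expr [Term [Factor [Prim [Atom var]]]] @ [Expr [Term [Factor [Prim [Atom var]]]] - [Expr [Term [Factor [Prim [Atom var]]]] - [Expr [Term [Factor [Prim [Atom var]]]]]]]]]]

7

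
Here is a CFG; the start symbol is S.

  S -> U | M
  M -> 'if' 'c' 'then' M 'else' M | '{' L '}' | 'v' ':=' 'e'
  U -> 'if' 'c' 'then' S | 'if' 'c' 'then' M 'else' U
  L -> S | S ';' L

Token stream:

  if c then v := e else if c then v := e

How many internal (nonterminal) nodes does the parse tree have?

[S [U if c then [M v := e] else [U if c then [S [M v := e]]]]]

6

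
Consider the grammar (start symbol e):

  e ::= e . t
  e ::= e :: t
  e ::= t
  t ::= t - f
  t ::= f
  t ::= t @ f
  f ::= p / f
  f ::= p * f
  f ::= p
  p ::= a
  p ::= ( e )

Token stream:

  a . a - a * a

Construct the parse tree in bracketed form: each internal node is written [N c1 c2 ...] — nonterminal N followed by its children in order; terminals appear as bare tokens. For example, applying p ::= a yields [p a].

e
e . t
t . t
f . t
p . t
a . t
a . t - f
a . f - f
a . p - f
a . a - f
a . a - p * f
a . a - a * f
a . a - a * p
a . a - a * a

[e [e [t [f [p a]]]] . [t [t [f [p a]]] - [f [p a] * [f [p a]]]]]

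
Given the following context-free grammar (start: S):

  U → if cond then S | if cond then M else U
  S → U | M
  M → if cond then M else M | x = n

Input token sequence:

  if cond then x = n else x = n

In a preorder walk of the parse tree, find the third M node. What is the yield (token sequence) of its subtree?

[S [M if cond then [M x = n] else [M x = n]]]

x = n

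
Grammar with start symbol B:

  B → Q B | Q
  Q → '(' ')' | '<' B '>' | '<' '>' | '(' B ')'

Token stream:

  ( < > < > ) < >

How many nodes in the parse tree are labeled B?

4

[B [Q ( [B [Q < >] [B [Q < >]]] )] [B [Q < >]]]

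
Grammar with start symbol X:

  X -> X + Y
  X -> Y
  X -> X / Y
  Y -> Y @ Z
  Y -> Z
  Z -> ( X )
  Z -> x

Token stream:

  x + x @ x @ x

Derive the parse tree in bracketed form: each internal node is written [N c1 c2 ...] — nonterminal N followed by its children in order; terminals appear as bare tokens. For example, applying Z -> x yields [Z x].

[X [X [Y [Z x]]] + [Y [Y [Y [Z x]] @ [Z x]] @ [Z x]]]

X
X + Y
Y + Y
Z + Y
x + Y
x + Y @ Z
x + Y @ Z @ Z
x + Z @ Z @ Z
x + x @ Z @ Z
x + x @ x @ Z
x + x @ x @ x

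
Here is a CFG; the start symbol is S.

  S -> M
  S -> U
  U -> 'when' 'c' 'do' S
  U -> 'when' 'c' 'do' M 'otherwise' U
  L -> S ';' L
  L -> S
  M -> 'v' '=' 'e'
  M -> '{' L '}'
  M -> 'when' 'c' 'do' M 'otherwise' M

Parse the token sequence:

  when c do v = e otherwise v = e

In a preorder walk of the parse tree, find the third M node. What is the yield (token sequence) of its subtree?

v = e

[S [M when c do [M v = e] otherwise [M v = e]]]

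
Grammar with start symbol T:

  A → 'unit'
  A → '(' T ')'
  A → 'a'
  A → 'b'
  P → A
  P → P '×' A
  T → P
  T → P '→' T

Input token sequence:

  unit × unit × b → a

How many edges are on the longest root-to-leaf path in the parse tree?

5

[T [P [P [P [A unit]] × [A unit]] × [A b]] → [T [P [A a]]]]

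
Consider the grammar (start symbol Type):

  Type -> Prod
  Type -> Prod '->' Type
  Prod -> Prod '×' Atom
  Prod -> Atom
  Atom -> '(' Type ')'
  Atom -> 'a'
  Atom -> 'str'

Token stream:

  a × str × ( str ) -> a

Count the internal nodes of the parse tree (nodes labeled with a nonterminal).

13

[Type [Prod [Prod [Prod [Atom a]] × [Atom str]] × [Atom ( [Type [Prod [Atom str]]] )]] -> [Type [Prod [Atom a]]]]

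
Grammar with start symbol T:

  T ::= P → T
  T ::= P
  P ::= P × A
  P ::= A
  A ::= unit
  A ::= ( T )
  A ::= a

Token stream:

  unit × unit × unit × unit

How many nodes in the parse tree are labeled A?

[T [P [P [P [P [A unit]] × [A unit]] × [A unit]] × [A unit]]]

4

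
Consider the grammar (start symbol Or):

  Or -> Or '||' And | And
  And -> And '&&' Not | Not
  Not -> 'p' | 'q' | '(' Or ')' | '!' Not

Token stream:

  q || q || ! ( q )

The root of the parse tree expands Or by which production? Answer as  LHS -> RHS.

Or -> Or '||' And

[Or [Or [Or [And [Not q]]] || [And [Not q]]] || [And [Not ! [Not ( [Or [And [Not q]]] )]]]]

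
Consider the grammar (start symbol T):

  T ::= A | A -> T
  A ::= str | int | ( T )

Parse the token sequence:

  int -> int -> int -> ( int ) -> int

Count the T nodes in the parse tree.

6

[T [A int] -> [T [A int] -> [T [A int] -> [T [A ( [T [A int]] )] -> [T [A int]]]]]]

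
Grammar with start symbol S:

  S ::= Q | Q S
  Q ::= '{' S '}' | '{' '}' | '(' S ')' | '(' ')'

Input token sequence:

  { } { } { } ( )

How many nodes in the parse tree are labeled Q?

4

[S [Q { }] [S [Q { }] [S [Q { }] [S [Q ( )]]]]]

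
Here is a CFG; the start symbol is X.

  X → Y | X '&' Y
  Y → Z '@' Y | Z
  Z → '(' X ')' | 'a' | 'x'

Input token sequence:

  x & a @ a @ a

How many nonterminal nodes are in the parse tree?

[X [X [Y [Z x]]] & [Y [Z a] @ [Y [Z a] @ [Y [Z a]]]]]

10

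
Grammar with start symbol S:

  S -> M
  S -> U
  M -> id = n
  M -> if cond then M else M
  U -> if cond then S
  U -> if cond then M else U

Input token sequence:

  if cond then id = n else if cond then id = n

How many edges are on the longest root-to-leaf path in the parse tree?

[S [U if cond then [M id = n] else [U if cond then [S [M id = n]]]]]

5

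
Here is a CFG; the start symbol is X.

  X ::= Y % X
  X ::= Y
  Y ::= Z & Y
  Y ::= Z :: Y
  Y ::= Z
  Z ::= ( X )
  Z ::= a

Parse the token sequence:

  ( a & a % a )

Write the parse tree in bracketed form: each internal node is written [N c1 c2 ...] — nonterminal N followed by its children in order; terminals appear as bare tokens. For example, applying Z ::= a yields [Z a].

[X [Y [Z ( [X [Y [Z a] & [Y [Z a]]] % [X [Y [Z a]]]] )]]]

X
Y
Z
( X )
( Y % X )
( Z & Y % X )
( a & Y % X )
( a & Z % X )
( a & a % X )
( a & a % Y )
( a & a % Z )
( a & a % a )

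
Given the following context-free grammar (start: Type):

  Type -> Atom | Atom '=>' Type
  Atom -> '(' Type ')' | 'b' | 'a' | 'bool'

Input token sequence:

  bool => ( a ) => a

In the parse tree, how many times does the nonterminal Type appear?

4

[Type [Atom bool] => [Type [Atom ( [Type [Atom a]] )] => [Type [Atom a]]]]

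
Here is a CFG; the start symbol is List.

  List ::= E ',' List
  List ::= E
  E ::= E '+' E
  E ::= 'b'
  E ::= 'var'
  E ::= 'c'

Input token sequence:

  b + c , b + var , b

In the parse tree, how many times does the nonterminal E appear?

[List [E [E b] + [E c]] , [List [E [E b] + [E var]] , [List [E b]]]]

7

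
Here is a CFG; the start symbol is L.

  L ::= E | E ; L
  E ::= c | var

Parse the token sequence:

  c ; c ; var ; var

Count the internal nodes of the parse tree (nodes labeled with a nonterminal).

8

[L [E c] ; [L [E c] ; [L [E var] ; [L [E var]]]]]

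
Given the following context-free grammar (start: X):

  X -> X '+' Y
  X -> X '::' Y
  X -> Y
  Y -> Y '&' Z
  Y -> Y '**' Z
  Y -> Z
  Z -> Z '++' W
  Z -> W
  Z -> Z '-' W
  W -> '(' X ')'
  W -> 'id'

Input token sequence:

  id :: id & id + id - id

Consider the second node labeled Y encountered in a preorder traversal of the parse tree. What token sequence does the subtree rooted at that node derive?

[X [X [X [Y [Z [W id]]]] :: [Y [Y [Z [W id]]] & [Z [W id]]]] + [Y [Z [Z [W id]] - [W id]]]]

id & id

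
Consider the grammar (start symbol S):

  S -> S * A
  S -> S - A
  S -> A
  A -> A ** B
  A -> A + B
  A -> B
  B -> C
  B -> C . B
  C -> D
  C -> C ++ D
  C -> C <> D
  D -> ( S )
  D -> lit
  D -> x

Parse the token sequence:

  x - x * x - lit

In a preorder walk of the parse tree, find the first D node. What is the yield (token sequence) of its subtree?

[S [S [S [S [A [B [C [D x]]]]] - [A [B [C [D x]]]]] * [A [B [C [D x]]]]] - [A [B [C [D lit]]]]]

x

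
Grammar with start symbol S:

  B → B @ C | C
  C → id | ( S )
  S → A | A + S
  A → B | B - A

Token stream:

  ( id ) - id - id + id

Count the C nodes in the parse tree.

[S [A [B [C ( [S [A [B [C id]]]] )]] - [A [B [C id]] - [A [B [C id]]]]] + [S [A [B [C id]]]]]

5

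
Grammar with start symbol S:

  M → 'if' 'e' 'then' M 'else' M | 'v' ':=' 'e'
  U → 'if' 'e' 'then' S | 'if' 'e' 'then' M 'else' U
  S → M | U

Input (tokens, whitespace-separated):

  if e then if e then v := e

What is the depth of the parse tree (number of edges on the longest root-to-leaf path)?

6

[S [U if e then [S [U if e then [S [M v := e]]]]]]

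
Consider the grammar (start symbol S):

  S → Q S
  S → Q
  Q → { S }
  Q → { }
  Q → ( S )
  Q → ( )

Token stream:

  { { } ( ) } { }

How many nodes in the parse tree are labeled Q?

[S [Q { [S [Q { }] [S [Q ( )]]] }] [S [Q { }]]]

4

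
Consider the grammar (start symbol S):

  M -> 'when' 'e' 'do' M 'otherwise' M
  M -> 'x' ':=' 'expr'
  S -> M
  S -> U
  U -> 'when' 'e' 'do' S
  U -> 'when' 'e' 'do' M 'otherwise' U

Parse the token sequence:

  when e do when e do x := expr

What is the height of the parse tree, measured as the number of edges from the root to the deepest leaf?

6

[S [U when e do [S [U when e do [S [M x := expr]]]]]]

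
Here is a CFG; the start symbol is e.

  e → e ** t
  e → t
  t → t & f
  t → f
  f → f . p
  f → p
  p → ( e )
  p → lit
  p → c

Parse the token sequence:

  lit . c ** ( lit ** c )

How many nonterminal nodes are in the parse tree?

18

[e [e [t [f [f [p lit]] . [p c]]]] ** [t [f [p ( [e [e [t [f [p lit]]]] ** [t [f [p c]]]] )]]]]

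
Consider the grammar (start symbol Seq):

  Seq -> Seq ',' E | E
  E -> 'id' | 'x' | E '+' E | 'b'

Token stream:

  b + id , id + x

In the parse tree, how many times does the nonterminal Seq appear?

[Seq [Seq [E [E b] + [E id]]] , [E [E id] + [E x]]]

2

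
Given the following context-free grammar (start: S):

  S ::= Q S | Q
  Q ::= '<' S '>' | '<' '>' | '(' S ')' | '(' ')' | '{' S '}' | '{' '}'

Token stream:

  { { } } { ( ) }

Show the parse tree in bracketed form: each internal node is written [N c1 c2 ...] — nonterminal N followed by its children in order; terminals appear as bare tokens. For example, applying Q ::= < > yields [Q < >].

S
Q S
{ S } S
{ Q } S
{ { } } S
{ { } } Q
{ { } } { S }
{ { } } { Q }
{ { } } { ( ) }

[S [Q { [S [Q { }]] }] [S [Q { [S [Q ( )]] }]]]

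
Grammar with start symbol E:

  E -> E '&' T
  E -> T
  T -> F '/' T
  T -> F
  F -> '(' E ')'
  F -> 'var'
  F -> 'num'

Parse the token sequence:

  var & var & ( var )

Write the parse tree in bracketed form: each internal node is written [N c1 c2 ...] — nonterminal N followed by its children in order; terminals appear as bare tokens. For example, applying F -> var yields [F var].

E
E & T
E & T & T
T & T & T
F & T & T
var & T & T
var & F & T
var & var & T
var & var & F
var & var & ( E )
var & var & ( T )
var & var & ( F )
var & var & ( var )

[E [E [E [T [F var]]] & [T [F var]]] & [T [F ( [E [T [F var]]] )]]]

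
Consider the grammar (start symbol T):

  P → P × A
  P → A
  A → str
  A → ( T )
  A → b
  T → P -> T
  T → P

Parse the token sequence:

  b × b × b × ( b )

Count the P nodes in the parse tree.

5

[T [P [P [P [P [A b]] × [A b]] × [A b]] × [A ( [T [P [A b]]] )]]]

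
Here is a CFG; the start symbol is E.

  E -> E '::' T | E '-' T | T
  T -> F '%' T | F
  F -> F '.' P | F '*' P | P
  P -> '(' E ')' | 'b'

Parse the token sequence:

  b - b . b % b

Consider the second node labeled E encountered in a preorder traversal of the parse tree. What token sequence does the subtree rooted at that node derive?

b

[E [E [T [F [P b]]]] - [T [F [F [P b]] . [P b]] % [T [F [P b]]]]]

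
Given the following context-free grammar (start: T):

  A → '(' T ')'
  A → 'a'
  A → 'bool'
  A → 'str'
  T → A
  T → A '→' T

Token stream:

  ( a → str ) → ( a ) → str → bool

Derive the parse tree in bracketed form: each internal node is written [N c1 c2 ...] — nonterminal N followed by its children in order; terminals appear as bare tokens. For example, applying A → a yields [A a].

T
A → T
( T ) → T
( A → T ) → T
( a → T ) → T
( a → A ) → T
( a → str ) → T
( a → str ) → A → T
( a → str ) → ( T ) → T
( a → str ) → ( A ) → T
( a → str ) → ( a ) → T
( a → str ) → ( a ) → A → T
( a → str ) → ( a ) → str → T
( a → str ) → ( a ) → str → A
( a → str ) → ( a ) → str → bool

[T [A ( [T [A a] → [T [A str]]] )] → [T [A ( [T [A a]] )] → [T [A str] → [T [A bool]]]]]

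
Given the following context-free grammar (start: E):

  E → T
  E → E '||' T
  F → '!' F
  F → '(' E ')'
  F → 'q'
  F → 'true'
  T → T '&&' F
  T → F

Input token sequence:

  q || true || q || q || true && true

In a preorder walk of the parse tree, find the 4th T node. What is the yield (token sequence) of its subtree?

q

[E [E [E [E [E [T [F q]]] || [T [F true]]] || [T [F q]]] || [T [F q]]] || [T [T [F true]] && [F true]]]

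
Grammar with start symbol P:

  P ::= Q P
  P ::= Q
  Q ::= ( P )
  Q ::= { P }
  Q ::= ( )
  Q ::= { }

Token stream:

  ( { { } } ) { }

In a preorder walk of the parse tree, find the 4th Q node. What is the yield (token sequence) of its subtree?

[P [Q ( [P [Q { [P [Q { }]] }]] )] [P [Q { }]]]

{ }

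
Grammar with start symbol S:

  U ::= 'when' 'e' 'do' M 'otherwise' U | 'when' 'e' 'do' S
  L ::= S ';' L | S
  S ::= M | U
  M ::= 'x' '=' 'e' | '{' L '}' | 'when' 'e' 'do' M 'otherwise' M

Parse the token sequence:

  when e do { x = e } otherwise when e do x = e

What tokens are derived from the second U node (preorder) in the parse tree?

[S [U when e do [M { [L [S [M x = e]]] }] otherwise [U when e do [S [M x = e]]]]]

when e do x = e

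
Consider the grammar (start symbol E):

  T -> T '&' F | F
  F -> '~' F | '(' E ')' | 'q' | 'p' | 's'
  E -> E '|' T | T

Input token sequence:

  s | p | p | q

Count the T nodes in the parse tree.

4

[E [E [E [E [T [F s]]] | [T [F p]]] | [T [F p]]] | [T [F q]]]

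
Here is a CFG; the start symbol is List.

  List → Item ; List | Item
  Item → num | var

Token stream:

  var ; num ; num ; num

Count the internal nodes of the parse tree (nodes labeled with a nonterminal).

[List [Item var] ; [List [Item num] ; [List [Item num] ; [List [Item num]]]]]

8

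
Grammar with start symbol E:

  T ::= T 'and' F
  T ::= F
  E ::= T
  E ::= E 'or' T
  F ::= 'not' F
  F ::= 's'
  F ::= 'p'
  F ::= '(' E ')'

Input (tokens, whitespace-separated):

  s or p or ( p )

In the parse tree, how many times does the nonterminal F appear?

[E [E [E [T [F s]]] or [T [F p]]] or [T [F ( [E [T [F p]]] )]]]

4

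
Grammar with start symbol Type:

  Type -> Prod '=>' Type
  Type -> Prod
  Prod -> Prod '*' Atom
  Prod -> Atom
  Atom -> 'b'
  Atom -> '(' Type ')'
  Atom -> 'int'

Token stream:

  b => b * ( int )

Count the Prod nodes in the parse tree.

4

[Type [Prod [Atom b]] => [Type [Prod [Prod [Atom b]] * [Atom ( [Type [Prod [Atom int]]] )]]]]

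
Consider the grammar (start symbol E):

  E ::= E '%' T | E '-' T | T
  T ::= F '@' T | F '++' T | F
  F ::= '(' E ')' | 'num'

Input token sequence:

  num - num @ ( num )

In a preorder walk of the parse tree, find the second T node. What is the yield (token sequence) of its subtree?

[E [E [T [F num]]] - [T [F num] @ [T [F ( [E [T [F num]]] )]]]]

num @ ( num )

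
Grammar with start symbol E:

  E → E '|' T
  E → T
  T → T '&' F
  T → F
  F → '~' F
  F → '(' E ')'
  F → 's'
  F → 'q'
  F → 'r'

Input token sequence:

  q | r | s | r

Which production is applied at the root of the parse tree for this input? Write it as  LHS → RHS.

E → E '|' T

[E [E [E [E [T [F q]]] | [T [F r]]] | [T [F s]]] | [T [F r]]]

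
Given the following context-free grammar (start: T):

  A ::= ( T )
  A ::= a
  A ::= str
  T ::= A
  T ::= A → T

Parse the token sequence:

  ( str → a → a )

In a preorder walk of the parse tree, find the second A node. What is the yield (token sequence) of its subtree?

[T [A ( [T [A str] → [T [A a] → [T [A a]]]] )]]

str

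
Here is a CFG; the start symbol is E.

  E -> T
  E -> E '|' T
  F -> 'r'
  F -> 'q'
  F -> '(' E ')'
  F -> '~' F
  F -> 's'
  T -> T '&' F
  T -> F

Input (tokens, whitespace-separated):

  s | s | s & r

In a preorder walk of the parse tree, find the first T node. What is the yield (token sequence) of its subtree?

s

[E [E [E [T [F s]]] | [T [F s]]] | [T [T [F s]] & [F r]]]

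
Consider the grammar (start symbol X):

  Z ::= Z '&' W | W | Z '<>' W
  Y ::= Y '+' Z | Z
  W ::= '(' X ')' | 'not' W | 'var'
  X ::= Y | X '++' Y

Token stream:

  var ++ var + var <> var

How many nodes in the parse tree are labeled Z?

4

[X [X [Y [Z [W var]]]] ++ [Y [Y [Z [W var]]] + [Z [Z [W var]] <> [W var]]]]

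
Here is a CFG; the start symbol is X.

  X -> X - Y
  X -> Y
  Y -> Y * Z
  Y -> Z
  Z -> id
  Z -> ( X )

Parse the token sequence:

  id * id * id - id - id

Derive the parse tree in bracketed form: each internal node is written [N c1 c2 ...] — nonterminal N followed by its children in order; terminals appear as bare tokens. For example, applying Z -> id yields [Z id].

X
X - Y
X - Y - Y
Y - Y - Y
Y * Z - Y - Y
Y * Z * Z - Y - Y
Z * Z * Z - Y - Y
id * Z * Z - Y - Y
id * id * Z - Y - Y
id * id * id - Y - Y
id * id * id - Z - Y
id * id * id - id - Y
id * id * id - id - Z
id * id * id - id - id

[X [X [X [Y [Y [Y [Z id]] * [Z id]] * [Z id]]] - [Y [Z id]]] - [Y [Z id]]]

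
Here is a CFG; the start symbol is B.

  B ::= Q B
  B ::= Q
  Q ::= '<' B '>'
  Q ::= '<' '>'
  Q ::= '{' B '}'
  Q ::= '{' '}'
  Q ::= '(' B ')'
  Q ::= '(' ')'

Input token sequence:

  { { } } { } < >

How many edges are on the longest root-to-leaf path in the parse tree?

[B [Q { [B [Q { }]] }] [B [Q { }] [B [Q < >]]]]

4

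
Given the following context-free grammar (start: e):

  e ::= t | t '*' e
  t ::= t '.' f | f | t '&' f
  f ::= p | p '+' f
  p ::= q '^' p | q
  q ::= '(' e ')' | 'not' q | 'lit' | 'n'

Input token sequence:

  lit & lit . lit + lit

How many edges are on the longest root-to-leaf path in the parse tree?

[e [t [t [t [f [p [q lit]]]] & [f [p [q lit]]]] . [f [p [q lit]] + [f [p [q lit]]]]]]

7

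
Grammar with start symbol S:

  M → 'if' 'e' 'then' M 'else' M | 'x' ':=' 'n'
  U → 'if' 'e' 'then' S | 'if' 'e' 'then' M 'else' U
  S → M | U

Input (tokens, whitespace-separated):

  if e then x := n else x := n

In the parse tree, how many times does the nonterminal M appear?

[S [M if e then [M x := n] else [M x := n]]]

3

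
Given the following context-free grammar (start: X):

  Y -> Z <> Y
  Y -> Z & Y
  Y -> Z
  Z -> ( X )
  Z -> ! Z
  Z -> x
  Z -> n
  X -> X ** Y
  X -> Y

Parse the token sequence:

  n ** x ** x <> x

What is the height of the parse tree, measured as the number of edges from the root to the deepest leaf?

5

[X [X [X [Y [Z n]]] ** [Y [Z x]]] ** [Y [Z x] <> [Y [Z x]]]]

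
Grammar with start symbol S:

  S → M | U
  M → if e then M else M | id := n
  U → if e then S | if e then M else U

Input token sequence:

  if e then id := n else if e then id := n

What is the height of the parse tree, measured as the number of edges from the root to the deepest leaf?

[S [U if e then [M id := n] else [U if e then [S [M id := n]]]]]

5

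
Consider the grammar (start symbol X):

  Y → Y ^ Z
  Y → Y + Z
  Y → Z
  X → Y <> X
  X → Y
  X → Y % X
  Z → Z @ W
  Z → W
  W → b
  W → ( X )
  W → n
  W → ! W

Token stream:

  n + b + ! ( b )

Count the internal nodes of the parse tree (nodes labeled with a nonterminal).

15

[X [Y [Y [Y [Z [W n]]] + [Z [W b]]] + [Z [W ! [W ( [X [Y [Z [W b]]]] )]]]]]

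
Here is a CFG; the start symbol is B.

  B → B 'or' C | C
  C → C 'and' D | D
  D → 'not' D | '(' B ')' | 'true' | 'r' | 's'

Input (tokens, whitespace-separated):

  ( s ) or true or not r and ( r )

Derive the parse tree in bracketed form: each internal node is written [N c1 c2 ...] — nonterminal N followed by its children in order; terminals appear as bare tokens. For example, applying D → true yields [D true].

B
B or C
B or C or C
C or C or C
D or C or C
( B ) or C or C
( C ) or C or C
( D ) or C or C
( s ) or C or C
( s ) or D or C
( s ) or true or C
( s ) or true or C and D
( s ) or true or D and D
( s ) or true or not D and D
( s ) or true or not r and D
( s ) or true or not r and ( B )
( s ) or true or not r and ( C )
( s ) or true or not r and ( D )
( s ) or true or not r and ( r )

[B [B [B [C [D ( [B [C [D s]]] )]]] or [C [D true]]] or [C [C [D not [D r]]] and [D ( [B [C [D r]]] )]]]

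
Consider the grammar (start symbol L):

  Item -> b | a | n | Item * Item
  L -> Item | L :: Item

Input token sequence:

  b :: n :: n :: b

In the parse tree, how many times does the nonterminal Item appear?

[L [L [L [L [Item b]] :: [Item n]] :: [Item n]] :: [Item b]]

4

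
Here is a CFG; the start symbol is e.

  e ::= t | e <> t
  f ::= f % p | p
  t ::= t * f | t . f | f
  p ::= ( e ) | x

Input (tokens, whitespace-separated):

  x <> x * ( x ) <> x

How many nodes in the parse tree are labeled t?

5

[e [e [e [t [f [p x]]]] <> [t [t [f [p x]]] * [f [p ( [e [t [f [p x]]]] )]]]] <> [t [f [p x]]]]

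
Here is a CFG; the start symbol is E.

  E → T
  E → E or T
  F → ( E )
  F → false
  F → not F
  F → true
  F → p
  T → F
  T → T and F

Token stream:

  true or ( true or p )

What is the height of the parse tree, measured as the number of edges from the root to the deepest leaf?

7

[E [E [T [F true]]] or [T [F ( [E [E [T [F true]]] or [T [F p]]] )]]]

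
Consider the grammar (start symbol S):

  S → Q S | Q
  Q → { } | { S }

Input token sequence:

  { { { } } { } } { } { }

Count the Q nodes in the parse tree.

6

[S [Q { [S [Q { [S [Q { }]] }] [S [Q { }]]] }] [S [Q { }] [S [Q { }]]]]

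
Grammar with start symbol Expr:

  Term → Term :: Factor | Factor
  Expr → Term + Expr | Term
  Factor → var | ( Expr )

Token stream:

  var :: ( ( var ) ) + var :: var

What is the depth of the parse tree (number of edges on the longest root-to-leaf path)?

9

[Expr [Term [Term [Factor var]] :: [Factor ( [Expr [Term [Factor ( [Expr [Term [Factor var]]] )]]] )]] + [Expr [Term [Term [Factor var]] :: [Factor var]]]]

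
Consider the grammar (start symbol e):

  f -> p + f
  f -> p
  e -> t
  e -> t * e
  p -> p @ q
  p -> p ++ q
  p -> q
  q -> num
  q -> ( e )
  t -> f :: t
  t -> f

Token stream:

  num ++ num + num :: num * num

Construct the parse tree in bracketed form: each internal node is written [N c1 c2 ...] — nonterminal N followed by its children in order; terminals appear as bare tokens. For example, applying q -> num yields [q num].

e
t * e
f :: t * e
p + f :: t * e
p ++ q + f :: t * e
q ++ q + f :: t * e
num ++ q + f :: t * e
num ++ num + f :: t * e
num ++ num + p :: t * e
num ++ num + q :: t * e
num ++ num + num :: t * e
num ++ num + num :: f * e
num ++ num + num :: p * e
num ++ num + num :: q * e
num ++ num + num :: num * e
num ++ num + num :: num * t
num ++ num + num :: num * f
num ++ num + num :: num * p
num ++ num + num :: num * q
num ++ num + num :: num * num

[e [t [f [p [p [q num]] ++ [q num]] + [f [p [q num]]]] :: [t [f [p [q num]]]]] * [e [t [f [p [q num]]]]]]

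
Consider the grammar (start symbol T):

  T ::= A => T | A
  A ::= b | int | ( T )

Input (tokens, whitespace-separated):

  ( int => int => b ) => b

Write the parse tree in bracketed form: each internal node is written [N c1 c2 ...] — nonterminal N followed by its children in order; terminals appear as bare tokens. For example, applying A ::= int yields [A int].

[T [A ( [T [A int] => [T [A int] => [T [A b]]]] )] => [T [A b]]]

T
A => T
( T ) => T
( A => T ) => T
( int => T ) => T
( int => A => T ) => T
( int => int => T ) => T
( int => int => A ) => T
( int => int => b ) => T
( int => int => b ) => A
( int => int => b ) => b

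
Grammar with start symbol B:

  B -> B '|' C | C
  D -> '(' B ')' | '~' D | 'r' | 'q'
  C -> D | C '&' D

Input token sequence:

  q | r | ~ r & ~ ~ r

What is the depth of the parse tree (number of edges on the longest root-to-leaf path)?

5

[B [B [B [C [D q]]] | [C [D r]]] | [C [C [D ~ [D r]]] & [D ~ [D ~ [D r]]]]]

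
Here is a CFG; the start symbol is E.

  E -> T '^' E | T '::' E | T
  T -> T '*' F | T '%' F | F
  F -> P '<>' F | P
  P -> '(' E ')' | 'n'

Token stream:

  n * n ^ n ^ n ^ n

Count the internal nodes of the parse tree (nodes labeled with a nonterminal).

19

[E [T [T [F [P n]]] * [F [P n]]] ^ [E [T [F [P n]]] ^ [E [T [F [P n]]] ^ [E [T [F [P n]]]]]]]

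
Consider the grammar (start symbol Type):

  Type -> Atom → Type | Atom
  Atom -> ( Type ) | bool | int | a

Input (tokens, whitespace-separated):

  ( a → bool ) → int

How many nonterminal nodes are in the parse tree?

8

[Type [Atom ( [Type [Atom a] → [Type [Atom bool]]] )] → [Type [Atom int]]]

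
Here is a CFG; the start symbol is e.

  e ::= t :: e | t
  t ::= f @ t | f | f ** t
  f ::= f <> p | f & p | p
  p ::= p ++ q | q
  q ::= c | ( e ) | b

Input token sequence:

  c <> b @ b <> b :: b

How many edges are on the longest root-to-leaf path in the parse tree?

7

[e [t [f [f [p [q c]]] <> [p [q b]]] @ [t [f [f [p [q b]]] <> [p [q b]]]]] :: [e [t [f [p [q b]]]]]]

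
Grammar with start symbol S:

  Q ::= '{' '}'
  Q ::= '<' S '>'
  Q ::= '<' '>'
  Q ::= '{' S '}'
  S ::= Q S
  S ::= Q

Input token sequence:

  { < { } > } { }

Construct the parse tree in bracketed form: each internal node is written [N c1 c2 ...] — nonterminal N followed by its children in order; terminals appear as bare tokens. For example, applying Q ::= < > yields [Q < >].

[S [Q { [S [Q < [S [Q { }]] >]] }] [S [Q { }]]]

S
Q S
{ S } S
{ Q } S
{ < S > } S
{ < Q > } S
{ < { } > } S
{ < { } > } Q
{ < { } > } { }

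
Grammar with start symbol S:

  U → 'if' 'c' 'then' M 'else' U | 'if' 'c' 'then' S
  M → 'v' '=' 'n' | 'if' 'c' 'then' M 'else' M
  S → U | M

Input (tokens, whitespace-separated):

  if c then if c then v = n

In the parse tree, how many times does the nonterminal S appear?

3

[S [U if c then [S [U if c then [S [M v = n]]]]]]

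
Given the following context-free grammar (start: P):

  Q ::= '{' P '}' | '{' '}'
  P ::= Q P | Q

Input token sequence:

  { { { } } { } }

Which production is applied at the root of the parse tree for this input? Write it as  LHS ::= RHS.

P ::= Q

[P [Q { [P [Q { [P [Q { }]] }] [P [Q { }]]] }]]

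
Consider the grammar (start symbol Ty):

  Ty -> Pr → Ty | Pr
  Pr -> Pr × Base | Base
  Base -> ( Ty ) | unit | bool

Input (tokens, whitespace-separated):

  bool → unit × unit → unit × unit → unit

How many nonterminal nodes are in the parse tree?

[Ty [Pr [Base bool]] → [Ty [Pr [Pr [Base unit]] × [Base unit]] → [Ty [Pr [Pr [Base unit]] × [Base unit]] → [Ty [Pr [Base unit]]]]]]

16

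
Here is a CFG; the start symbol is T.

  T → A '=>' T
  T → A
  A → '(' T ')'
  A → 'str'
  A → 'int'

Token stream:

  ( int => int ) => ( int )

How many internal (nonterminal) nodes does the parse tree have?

10

[T [A ( [T [A int] => [T [A int]]] )] => [T [A ( [T [A int]] )]]]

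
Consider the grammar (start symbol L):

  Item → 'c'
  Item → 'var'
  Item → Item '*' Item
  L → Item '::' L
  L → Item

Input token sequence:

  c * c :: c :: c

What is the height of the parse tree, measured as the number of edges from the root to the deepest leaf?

[L [Item [Item c] * [Item c]] :: [L [Item c] :: [L [Item c]]]]

4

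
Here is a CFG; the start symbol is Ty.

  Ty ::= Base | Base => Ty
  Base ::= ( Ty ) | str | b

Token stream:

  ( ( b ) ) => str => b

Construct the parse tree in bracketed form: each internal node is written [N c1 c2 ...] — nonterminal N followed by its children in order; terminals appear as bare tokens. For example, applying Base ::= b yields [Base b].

[Ty [Base ( [Ty [Base ( [Ty [Base b]] )]] )] => [Ty [Base str] => [Ty [Base b]]]]

Ty
Base => Ty
( Ty ) => Ty
( Base ) => Ty
( ( Ty ) ) => Ty
( ( Base ) ) => Ty
( ( b ) ) => Ty
( ( b ) ) => Base => Ty
( ( b ) ) => str => Ty
( ( b ) ) => str => Base
( ( b ) ) => str => b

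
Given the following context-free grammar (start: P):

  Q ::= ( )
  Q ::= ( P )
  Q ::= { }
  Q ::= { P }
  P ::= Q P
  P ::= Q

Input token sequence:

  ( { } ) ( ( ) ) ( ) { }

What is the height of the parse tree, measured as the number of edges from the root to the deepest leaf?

[P [Q ( [P [Q { }]] )] [P [Q ( [P [Q ( )]] )] [P [Q ( )] [P [Q { }]]]]]

5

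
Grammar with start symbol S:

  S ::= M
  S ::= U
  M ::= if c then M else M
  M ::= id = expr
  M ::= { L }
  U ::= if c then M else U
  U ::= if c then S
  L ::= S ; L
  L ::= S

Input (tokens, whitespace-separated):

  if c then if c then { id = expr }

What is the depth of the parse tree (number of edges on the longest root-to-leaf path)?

[S [U if c then [S [U if c then [S [M { [L [S [M id = expr]]] }]]]]]]

9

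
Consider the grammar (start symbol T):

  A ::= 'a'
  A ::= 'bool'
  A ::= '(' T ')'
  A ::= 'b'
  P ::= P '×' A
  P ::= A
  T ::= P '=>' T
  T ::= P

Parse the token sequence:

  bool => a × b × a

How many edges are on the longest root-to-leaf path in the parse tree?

[T [P [A bool]] => [T [P [P [P [A a]] × [A b]] × [A a]]]]

6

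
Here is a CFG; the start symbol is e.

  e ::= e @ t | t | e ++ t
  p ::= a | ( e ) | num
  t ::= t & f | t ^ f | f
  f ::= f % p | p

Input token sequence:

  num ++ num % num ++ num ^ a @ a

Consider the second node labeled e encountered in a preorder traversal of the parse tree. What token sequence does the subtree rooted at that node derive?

num ++ num % num ++ num ^ a

[e [e [e [e [t [f [p num]]]] ++ [t [f [f [p num]] % [p num]]]] ++ [t [t [f [p num]]] ^ [f [p a]]]] @ [t [f [p a]]]]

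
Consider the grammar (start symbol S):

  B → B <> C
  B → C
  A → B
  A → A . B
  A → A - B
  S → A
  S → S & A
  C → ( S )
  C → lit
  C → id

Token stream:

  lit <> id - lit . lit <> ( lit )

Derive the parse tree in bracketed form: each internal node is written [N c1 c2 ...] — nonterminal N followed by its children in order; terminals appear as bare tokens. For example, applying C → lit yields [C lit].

S
A
A . B
A - B . B
B - B . B
B <> C - B . B
C <> C - B . B
lit <> C - B . B
lit <> id - B . B
lit <> id - C . B
lit <> id - lit . B
lit <> id - lit . B <> C
lit <> id - lit . C <> C
lit <> id - lit . lit <> C
lit <> id - lit . lit <> ( S )
lit <> id - lit . lit <> ( A )
lit <> id - lit . lit <> ( B )
lit <> id - lit . lit <> ( C )
lit <> id - lit . lit <> ( lit )

[S [A [A [A [B [B [C lit]] <> [C id]]] - [B [C lit]]] . [B [B [C lit]] <> [C ( [S [A [B [C lit]]]] )]]]]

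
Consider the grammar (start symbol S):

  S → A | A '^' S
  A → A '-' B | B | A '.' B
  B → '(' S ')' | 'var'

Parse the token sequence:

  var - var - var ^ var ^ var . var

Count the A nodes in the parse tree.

6

[S [A [A [A [B var]] - [B var]] - [B var]] ^ [S [A [B var]] ^ [S [A [A [B var]] . [B var]]]]]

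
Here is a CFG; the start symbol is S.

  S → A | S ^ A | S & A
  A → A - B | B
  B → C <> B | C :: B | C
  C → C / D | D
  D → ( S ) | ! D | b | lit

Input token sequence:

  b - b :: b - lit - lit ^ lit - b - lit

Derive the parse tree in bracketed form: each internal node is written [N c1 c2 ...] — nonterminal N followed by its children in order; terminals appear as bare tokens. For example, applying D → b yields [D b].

[S [S [A [A [A [A [B [C [D b]]]] - [B [C [D b]] :: [B [C [D b]]]]] - [B [C [D lit]]]] - [B [C [D lit]]]]] ^ [A [A [A [B [C [D lit]]]] - [B [C [D b]]]] - [B [C [D lit]]]]]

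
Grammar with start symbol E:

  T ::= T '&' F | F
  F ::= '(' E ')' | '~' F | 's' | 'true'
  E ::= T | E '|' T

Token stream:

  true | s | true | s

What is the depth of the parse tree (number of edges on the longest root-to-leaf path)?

6

[E [E [E [E [T [F true]]] | [T [F s]]] | [T [F true]]] | [T [F s]]]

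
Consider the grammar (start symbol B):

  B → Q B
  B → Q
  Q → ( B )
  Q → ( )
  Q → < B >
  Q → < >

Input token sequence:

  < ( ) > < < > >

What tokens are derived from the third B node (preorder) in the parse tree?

[B [Q < [B [Q ( )]] >] [B [Q < [B [Q < >]] >]]]

< < > >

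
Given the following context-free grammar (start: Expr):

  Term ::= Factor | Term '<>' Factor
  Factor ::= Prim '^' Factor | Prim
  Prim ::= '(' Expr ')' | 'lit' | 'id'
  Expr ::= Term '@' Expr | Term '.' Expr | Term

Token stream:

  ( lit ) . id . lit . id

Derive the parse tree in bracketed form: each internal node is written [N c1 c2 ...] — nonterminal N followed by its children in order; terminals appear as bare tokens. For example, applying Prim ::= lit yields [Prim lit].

[Expr [Term [Factor [Prim ( [Expr [Term [Factor [Prim lit]]]] )]]] . [Expr [Term [Factor [Prim id]]] . [Expr [Term [Factor [Prim lit]]] . [Expr [Term [Factor [Prim id]]]]]]]

Expr
Term . Expr
Factor . Expr
Prim . Expr
( Expr ) . Expr
( Term ) . Expr
( Factor ) . Expr
( Prim ) . Expr
( lit ) . Expr
( lit ) . Term . Expr
( lit ) . Factor . Expr
( lit ) . Prim . Expr
( lit ) . id . Expr
( lit ) . id . Term . Expr
( lit ) . id . Factor . Expr
( lit ) . id . Prim . Expr
( lit ) . id . lit . Expr
( lit ) . id . lit . Term
( lit ) . id . lit . Factor
( lit ) . id . lit . Prim
( lit ) . id . lit . id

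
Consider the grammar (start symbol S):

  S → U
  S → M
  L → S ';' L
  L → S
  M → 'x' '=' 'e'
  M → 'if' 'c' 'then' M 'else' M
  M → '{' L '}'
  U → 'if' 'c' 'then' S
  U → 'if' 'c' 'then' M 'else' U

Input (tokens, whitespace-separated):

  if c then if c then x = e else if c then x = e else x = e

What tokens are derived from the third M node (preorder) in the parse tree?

if c then x = e else x = e

[S [U if c then [S [M if c then [M x = e] else [M if c then [M x = e] else [M x = e]]]]]]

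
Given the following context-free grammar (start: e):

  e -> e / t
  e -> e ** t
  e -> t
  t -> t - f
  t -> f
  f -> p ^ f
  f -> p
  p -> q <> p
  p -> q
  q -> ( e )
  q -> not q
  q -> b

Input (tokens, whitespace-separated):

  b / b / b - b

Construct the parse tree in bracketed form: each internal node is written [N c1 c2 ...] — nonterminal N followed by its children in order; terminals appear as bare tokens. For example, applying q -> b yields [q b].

e
e / t
e / t / t
t / t / t
f / t / t
p / t / t
q / t / t
b / t / t
b / f / t
b / p / t
b / q / t
b / b / t
b / b / t - f
b / b / f - f
b / b / p - f
b / b / q - f
b / b / b - f
b / b / b - p
b / b / b - q
b / b / b - b

[e [e [e [t [f [p [q b]]]]] / [t [f [p [q b]]]]] / [t [t [f [p [q b]]]] - [f [p [q b]]]]]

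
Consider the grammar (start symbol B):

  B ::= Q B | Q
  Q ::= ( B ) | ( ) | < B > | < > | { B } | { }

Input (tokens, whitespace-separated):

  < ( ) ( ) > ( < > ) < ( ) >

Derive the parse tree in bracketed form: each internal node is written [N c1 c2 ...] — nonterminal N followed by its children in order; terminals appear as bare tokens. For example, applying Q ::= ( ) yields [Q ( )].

[B [Q < [B [Q ( )] [B [Q ( )]]] >] [B [Q ( [B [Q < >]] )] [B [Q < [B [Q ( )]] >]]]]

B
Q B
< B > B
< Q B > B
< ( ) B > B
< ( ) Q > B
< ( ) ( ) > B
< ( ) ( ) > Q B
< ( ) ( ) > ( B ) B
< ( ) ( ) > ( Q ) B
< ( ) ( ) > ( < > ) B
< ( ) ( ) > ( < > ) Q
< ( ) ( ) > ( < > ) < B >
< ( ) ( ) > ( < > ) < Q >
< ( ) ( ) > ( < > ) < ( ) >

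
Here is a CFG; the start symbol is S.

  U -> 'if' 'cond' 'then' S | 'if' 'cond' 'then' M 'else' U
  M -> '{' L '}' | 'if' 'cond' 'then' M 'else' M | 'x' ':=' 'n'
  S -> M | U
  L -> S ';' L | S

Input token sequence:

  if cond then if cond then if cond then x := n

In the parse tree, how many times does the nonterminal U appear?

[S [U if cond then [S [U if cond then [S [U if cond then [S [M x := n]]]]]]]]

3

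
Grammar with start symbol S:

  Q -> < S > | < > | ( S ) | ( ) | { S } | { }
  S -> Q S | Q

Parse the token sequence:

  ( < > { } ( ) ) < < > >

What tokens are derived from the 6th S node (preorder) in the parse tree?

< >

[S [Q ( [S [Q < >] [S [Q { }] [S [Q ( )]]]] )] [S [Q < [S [Q < >]] >]]]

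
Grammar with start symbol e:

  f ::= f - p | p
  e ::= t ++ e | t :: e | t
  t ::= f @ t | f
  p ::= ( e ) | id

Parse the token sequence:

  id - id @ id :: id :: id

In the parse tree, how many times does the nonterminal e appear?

3

[e [t [f [f [p id]] - [p id]] @ [t [f [p id]]]] :: [e [t [f [p id]]] :: [e [t [f [p id]]]]]]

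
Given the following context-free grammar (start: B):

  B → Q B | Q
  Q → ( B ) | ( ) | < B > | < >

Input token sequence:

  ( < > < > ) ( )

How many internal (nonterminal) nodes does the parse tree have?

[B [Q ( [B [Q < >] [B [Q < >]]] )] [B [Q ( )]]]

8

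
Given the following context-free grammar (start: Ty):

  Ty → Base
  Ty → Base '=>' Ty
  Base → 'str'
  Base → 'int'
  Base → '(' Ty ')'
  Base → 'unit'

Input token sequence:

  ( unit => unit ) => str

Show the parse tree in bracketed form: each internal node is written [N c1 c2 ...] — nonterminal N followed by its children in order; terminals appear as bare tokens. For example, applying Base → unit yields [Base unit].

Ty
Base => Ty
( Ty ) => Ty
( Base => Ty ) => Ty
( unit => Ty ) => Ty
( unit => Base ) => Ty
( unit => unit ) => Ty
( unit => unit ) => Base
( unit => unit ) => str

[Ty [Base ( [Ty [Base unit] => [Ty [Base unit]]] )] => [Ty [Base str]]]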